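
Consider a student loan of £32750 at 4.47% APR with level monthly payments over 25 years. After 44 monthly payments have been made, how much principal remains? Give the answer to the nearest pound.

£29,912

With monthly rate i = 4.47%/12 = 0.0037250, the balance after k of n payments is P · [(1+i)^n − (1+i)^k] / [(1+i)^n − 1].
(1+0.0037250)^300 = 3.05086089 and (1+0.0037250)^44 = 1.17773781, so the balance is 32,750 × (3.05086089 − 1.17773781) / (3.05086089 − 1) = £29,911.72.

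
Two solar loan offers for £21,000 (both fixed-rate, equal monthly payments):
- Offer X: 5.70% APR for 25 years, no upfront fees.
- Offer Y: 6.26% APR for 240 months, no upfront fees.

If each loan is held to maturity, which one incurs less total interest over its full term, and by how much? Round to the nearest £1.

Offer X: monthly rate = 5.7%/12 = 0.0047500; payment = 21,000 × 0.0047500 / (1 − (1+0.0047500)^−300) = £131.48.
Total interest on Offer X = 300 × £131.48 − £21,000 = £18,444.00.
Offer Y: monthly rate = 6.26%/12 = 0.0052167; payment = 21,000 × 0.0052167 / (1 − (1+0.0052167)^−240) = £153.62.
Total interest on Offer Y = 240 × £153.62 − £21,000 = £15,868.80.
Offer Y is lower by £2,575.20.

Offer Y by £2,575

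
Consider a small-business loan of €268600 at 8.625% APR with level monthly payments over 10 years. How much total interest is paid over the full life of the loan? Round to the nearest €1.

€133,189

At 8.625% the monthly rate is 0.0071875, so the payment is 268,600 × 0.0071875 / (1 − 1.0071875^−120) = €3,348.24.
Total paid = 120 × €3,348.24 = €401,788.80; interest = €401,788.80 − €268,600 = €133,188.80.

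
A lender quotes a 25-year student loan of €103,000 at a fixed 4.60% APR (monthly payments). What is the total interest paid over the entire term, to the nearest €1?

€70,511

At 4.60% the monthly rate is 0.0038333, so the payment is 103,000 × 0.0038333 / (1 − 1.0038333^−300) = €578.37.
Total paid = 300 × €578.37 = €173,511.00; interest = €173,511.00 − €103,000 = €70,511.00.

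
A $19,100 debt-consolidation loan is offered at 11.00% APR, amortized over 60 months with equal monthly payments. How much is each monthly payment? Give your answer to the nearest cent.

Monthly rate = 11%/12 = 0.0091667; payment = 19,100 × 0.0091667 / (1 − (1+0.0091667)^−60) = $415.28.

$415.28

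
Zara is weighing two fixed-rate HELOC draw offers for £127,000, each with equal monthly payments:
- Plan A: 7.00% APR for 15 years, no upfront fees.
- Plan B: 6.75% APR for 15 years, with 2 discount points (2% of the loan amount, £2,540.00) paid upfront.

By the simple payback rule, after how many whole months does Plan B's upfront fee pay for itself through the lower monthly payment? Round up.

Plan A: monthly rate = 7%/12 = 0.0058333; payment = 127,000 × 0.0058333 / (1 − (1+0.0058333)^−180) = £1,141.51.
Plan B: at 6.75% the monthly rate is 0.0056250, so the payment is 127,000 × 0.0056250 / (1 − 1.0056250^−180) = £1,123.84.
Monthly savings = £1,141.51 − £1,123.84 = £17.67.
Break-even = £2,540.00 / £17.67 = 143.75 → 144 months.

144 months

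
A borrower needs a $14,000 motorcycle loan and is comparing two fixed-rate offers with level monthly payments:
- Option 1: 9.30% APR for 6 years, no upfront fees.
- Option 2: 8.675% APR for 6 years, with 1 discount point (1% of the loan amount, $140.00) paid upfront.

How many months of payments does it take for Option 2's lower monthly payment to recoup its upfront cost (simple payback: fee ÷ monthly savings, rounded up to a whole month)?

Option 1: at 9.30% the monthly rate is 0.0077500, so the payment is 14,000 × 0.0077500 / (1 − 1.0077500^−72) = $254.45.
Option 2: monthly rate = 8.675%/12 = 0.0072292; payment = 14,000 × 0.0072292 / (1 − (1+0.0072292)^−72) = $250.11.
Monthly savings = $254.45 − $250.11 = $4.34.
Break-even = $140.00 / $4.34 = 32.26 → 33 months.

33 months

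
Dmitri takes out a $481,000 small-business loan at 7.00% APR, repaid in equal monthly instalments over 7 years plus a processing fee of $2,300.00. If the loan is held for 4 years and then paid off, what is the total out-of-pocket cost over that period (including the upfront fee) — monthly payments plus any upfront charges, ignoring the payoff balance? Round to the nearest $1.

$350,760

Monthly rate = 7%/12 = 0.0058333; payment = 481,000 × 0.0058333 / (1 − (1+0.0058333)^−84) = $7,259.58.
Total outlay = 48 × $7,259.58 + $2,300.00 = $350,759.84.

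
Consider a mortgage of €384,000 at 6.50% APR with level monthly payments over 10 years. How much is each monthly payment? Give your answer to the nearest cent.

At 6.50% the monthly rate is 0.0054167, so the payment is 384,000 × 0.0054167 / (1 − 1.0054167^−120) = €4,360.24.

€4,360.24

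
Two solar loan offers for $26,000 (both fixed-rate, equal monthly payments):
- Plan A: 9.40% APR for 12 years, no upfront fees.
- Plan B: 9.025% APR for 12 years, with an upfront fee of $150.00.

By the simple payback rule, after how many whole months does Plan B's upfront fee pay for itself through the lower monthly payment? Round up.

28 months

Plan A: at 9.40% the monthly rate is 0.0078333, so the payment is 26,000 × 0.0078333 / (1 − 1.0078333^−144) = $301.78.
Plan B: monthly rate = 9.025%/12 = 0.0075208; payment = 26,000 × 0.0075208 / (1 − (1+0.0075208)^−144) = $296.25.
Monthly savings = $301.78 − $296.25 = $5.53.
Break-even = $150.00 / $5.53 = 27.12 → 28 months.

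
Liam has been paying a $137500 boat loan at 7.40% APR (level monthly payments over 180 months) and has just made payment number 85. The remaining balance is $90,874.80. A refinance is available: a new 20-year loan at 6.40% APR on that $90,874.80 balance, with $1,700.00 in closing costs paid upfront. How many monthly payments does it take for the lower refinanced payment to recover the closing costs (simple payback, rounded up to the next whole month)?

3 months

Current payment = 137,500 × 7.4%/12 / (1 − (1+0.0061667)^−180) = $1,266.84.
Refinanced payment = 90,874.80 × 0.0053333 / (1 − (1+0.0053333)^−240) = $672.20.
Monthly savings = $1,266.84 − $672.20 = $594.64.
Break-even = $1,700.00 / $594.64 = 2.86 → 3 months.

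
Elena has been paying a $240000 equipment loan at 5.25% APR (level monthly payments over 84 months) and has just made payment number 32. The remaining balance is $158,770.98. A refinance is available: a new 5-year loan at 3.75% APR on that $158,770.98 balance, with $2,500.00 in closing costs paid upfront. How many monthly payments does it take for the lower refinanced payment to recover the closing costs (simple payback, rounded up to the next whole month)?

Current payment = 240,000 × 5.25%/12 / (1 − (1+0.0043750)^−84) = $3,420.40.
Refinanced payment = 158,770.98 × 0.0031250 / (1 − (1+0.0031250)^−60) = $2,906.13.
Monthly savings = $3,420.40 − $2,906.13 = $514.27.
Break-even = $2,500.00 / $514.27 = 4.86 → 5 months.

5 months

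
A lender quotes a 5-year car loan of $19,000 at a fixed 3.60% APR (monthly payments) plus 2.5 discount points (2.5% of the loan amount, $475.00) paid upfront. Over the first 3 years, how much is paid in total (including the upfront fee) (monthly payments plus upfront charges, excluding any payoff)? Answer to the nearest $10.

At 3.60% the monthly rate is 0.0030000, so the payment is 19,000 × 0.0030000 / (1 − 1.0030000^−60) = $346.49.
Total outlay = 36 × $346.49 + $475.00 = $12,948.64.

$12,950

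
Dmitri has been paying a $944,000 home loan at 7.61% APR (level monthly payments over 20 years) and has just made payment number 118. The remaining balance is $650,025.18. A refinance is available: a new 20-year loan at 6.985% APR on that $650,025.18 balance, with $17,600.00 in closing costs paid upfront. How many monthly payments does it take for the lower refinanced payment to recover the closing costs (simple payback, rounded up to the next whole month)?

7 months

Current payment = 944,000 × 7.61%/12 / (1 − (1+0.0063417)^−240) = $7,668.42.
Refinanced payment = 650,025.18 × 0.0058208 / (1 − (1+0.0058208)^−240) = $5,033.79.
Monthly savings = $7,668.42 − $5,033.79 = $2,634.63.
Break-even = $17,600.00 / $2,634.63 = 6.68 → 7 months.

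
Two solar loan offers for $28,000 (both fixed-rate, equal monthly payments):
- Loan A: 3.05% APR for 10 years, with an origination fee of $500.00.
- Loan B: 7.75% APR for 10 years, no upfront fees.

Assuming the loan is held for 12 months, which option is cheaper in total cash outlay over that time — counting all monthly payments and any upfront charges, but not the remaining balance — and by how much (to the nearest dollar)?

Loan A by $280

Loan A: at 3.05% the monthly rate is 0.0025417, so the payment is 28,000 × 0.0025417 / (1 − 1.0025417^−120) = $271.02.
Loan B: at 7.75% the monthly rate is 0.0064583, so the payment is 28,000 × 0.0064583 / (1 − 1.0064583^−120) = $336.03.
Over 12 months: Loan A costs 12 × $271.02 + $500.00 = $3,752.24; Loan B costs 12 × $336.03 = $4,032.36.
Loan A is cheaper by $4,032.36 − $3,752.24 = $280.12.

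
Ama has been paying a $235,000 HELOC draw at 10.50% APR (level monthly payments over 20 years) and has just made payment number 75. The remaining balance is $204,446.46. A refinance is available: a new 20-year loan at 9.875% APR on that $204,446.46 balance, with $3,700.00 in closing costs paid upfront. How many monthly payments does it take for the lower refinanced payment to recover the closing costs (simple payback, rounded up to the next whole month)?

10 months

Current payment = 235,000 × 10.5%/12 / (1 − (1+0.0087500)^−240) = $2,346.19.
Refinanced payment = 204,446.46 × 0.0082292 / (1 − (1+0.0082292)^−240) = $1,956.05.
Monthly savings = $2,346.19 − $1,956.05 = $390.14.
Break-even = $3,700.00 / $390.14 = 9.48 → 10 months.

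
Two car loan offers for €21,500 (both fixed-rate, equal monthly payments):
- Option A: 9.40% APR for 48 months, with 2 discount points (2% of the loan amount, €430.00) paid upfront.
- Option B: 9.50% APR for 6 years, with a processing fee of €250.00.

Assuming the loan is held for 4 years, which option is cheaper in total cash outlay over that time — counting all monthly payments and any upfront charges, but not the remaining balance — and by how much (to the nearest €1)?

Option A: monthly rate = 9.4%/12 = 0.0078333; payment = 21,500 × 0.0078333 / (1 − (1+0.0078333)^−48) = €539.12.
Option B: monthly rate = 9.5%/12 = 0.0079167; payment = 21,500 × 0.0079167 / (1 − (1+0.0079167)^−72) = €392.91.
Over 48 months: Option A costs 48 × €539.12 + €430.00 = €26,307.76; Option B costs 48 × €392.91 + €250.00 = €19,109.68.
Option B is cheaper by €26,307.76 − €19,109.68 = €7,198.08.

Option B by €7,198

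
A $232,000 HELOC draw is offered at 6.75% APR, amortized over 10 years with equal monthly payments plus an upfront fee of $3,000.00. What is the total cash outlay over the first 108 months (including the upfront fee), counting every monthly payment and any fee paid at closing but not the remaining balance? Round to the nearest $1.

Monthly rate = 6.75%/12 = 0.0056250; payment = 232,000 × 0.0056250 / (1 − (1+0.0056250)^−120) = $2,663.92.
Total outlay = 108 × $2,663.92 + $3,000.00 = $290,703.36.

$290,703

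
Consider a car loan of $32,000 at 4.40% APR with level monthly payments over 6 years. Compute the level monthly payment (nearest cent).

$506.50

At 4.40% the monthly rate is 0.0036667, so the payment is 32,000 × 0.0036667 / (1 − 1.0036667^−72) = $506.50.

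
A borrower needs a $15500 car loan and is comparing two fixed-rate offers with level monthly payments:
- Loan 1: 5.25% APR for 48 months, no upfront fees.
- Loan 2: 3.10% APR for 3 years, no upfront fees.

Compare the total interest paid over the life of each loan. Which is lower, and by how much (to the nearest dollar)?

Loan 2 by $966

Loan 1: monthly rate = 5.25%/12 = 0.0043750; payment = 15,500 × 0.0043750 / (1 − (1+0.0043750)^−48) = $358.71.
Total interest on Loan 1 = 48 × $358.71 − $15,500 = $1,718.08.
Loan 2: at 3.10% the monthly rate is 0.0025833, so the payment is 15,500 × 0.0025833 / (1 − 1.0025833^−36) = $451.44.
Total interest on Loan 2 = 36 × $451.44 − $15,500 = $751.84.
Loan 2 is lower by $966.24.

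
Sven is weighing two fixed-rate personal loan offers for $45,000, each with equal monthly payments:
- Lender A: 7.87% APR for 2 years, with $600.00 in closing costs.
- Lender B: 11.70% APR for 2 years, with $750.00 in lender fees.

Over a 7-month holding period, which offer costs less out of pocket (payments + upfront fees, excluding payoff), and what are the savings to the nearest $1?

Lender A: monthly rate = 7.87%/12 = 0.0065583; payment = 45,000 × 0.0065583 / (1 − (1+0.0065583)^−24) = $2,032.56.
Lender B: at 11.70% the monthly rate is 0.0097500, so the payment is 45,000 × 0.0097500 / (1 − 1.0097500^−24) = $2,112.01.
Over 7 months: Lender A costs 7 × $2,032.56 + $600.00 = $14,827.92; Lender B costs 7 × $2,112.01 + $750.00 = $15,534.07.
Lender A is cheaper by $15,534.07 − $14,827.92 = $706.15.

Lender A by $706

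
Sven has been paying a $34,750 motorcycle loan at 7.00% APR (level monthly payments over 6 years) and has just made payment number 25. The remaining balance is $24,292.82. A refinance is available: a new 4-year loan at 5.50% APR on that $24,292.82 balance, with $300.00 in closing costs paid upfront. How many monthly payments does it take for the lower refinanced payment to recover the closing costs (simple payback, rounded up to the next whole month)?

11 months

Current payment = 34,750 × 7%/12 / (1 − (1+0.0058333)^−72) = $592.45.
Refinanced payment = 24,292.82 × 0.0045833 / (1 − (1+0.0045833)^−48) = $564.97.
Monthly savings = $592.45 − $564.97 = $27.48.
Break-even = $300.00 / $27.48 = 10.92 → 11 months.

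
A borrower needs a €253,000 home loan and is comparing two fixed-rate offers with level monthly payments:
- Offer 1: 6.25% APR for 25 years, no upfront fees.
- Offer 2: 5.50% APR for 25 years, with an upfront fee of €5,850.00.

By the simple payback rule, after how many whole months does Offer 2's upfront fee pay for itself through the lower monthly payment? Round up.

Offer 1: monthly rate = 6.25%/12 = 0.0052083; payment = 253,000 × 0.0052083 / (1 − (1+0.0052083)^−300) = €1,668.96.
Offer 2: at 5.50% the monthly rate is 0.0045833, so the payment is 253,000 × 0.0045833 / (1 − 1.0045833^−300) = €1,553.64.
Monthly savings = €1,668.96 − €1,553.64 = €115.32.
Break-even = €5,850.00 / €115.32 = 50.73 → 51 months.

51 months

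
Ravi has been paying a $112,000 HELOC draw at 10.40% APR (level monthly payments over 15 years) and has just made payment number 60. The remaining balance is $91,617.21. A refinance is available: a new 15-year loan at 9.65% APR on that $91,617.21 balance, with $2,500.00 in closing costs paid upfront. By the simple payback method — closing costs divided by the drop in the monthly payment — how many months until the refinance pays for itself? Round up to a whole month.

Current payment = 112,000 × 10.4%/12 / (1 − (1+0.0086667)^−180) = $1,231.11.
Refinanced payment = 91,617.21 × 0.0080417 / (1 − (1+0.0080417)^−180) = $965.00.
Monthly savings = $1,231.11 − $965.00 = $266.11.
Break-even = $2,500.00 / $266.11 = 9.39 → 10 months.

10 months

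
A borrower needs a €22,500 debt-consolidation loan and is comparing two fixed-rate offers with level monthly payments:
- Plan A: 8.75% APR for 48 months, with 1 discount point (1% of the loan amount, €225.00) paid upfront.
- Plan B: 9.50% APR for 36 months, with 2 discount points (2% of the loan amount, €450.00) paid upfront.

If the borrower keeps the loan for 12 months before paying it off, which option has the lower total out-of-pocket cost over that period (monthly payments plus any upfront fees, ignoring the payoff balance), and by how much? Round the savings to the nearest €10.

Plan A: at 8.75% the monthly rate is 0.0072917, so the payment is 22,500 × 0.0072917 / (1 − 1.0072917^−48) = €557.25.
Plan B: monthly rate = 9.5%/12 = 0.0079167; payment = 22,500 × 0.0079167 / (1 − (1+0.0079167)^−36) = €720.74.
Over 12 months: Plan A costs 12 × €557.25 + €225.00 = €6,912.00; Plan B costs 12 × €720.74 + €450.00 = €9,098.88.
Plan A is cheaper by €9,098.88 − €6,912.00 = €2,186.88.

Plan A by €2,190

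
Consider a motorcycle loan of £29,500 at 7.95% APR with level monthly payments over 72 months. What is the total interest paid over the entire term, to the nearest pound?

Monthly rate = 7.95%/12 = 0.0066250; payment = 29,500 × 0.0066250 / (1 − (1+0.0066250)^−72) = £516.51.
Total paid = 72 × £516.51 = £37,188.72; interest = £37,188.72 − £29,500 = £7,688.72.

£7,689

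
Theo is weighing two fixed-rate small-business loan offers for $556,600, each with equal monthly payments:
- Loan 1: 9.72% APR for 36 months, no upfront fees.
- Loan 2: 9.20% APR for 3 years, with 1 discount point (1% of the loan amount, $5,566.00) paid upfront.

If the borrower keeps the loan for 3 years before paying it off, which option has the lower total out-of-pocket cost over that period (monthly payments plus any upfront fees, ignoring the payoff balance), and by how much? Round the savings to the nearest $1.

Loan 1 by $697

Loan 1: at 9.72% the monthly rate is 0.0081000, so the payment is 556,600 × 0.0081000 / (1 − 1.0081000^−36) = $17,886.84.
Loan 2: monthly rate = 9.2%/12 = 0.0076667; payment = 556,600 × 0.0076667 / (1 − (1+0.0076667)^−36) = $17,751.59.
Over 36 months: Loan 1 costs 36 × $17,886.84 = $643,926.24; Loan 2 costs 36 × $17,751.59 + $5,566.00 = $644,623.24.
Loan 1 is cheaper by $644,623.24 − $643,926.24 = $697.00.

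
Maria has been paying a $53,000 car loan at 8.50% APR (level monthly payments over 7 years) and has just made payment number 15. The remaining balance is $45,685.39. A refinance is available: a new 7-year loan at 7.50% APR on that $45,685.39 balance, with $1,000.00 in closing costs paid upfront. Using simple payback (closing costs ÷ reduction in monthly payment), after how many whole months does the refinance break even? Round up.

8 months

Current payment = 53,000 × 8.5%/12 / (1 − (1+0.0070833)^−84) = $839.33.
Refinanced payment = 45,685.39 × 0.0062500 / (1 − (1+0.0062500)^−84) = $700.74.
Monthly savings = $839.33 − $700.74 = $138.59.
Break-even = $1,000.00 / $138.59 = 7.22 → 8 months.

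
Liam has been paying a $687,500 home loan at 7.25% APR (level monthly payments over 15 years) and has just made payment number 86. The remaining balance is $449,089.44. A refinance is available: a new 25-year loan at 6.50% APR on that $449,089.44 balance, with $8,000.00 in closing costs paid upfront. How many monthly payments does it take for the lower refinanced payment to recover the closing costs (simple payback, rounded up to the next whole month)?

3 months

Current payment = 687,500 × 7.25%/12 / (1 − (1+0.0060417)^−180) = $6,275.93.
Refinanced payment = 449,089.44 × 0.0054167 / (1 − (1+0.0054167)^−300) = $3,032.28.
Monthly savings = $6,275.93 − $3,032.28 = $3,243.65.
Break-even = $8,000.00 / $3,243.65 = 2.47 → 3 months.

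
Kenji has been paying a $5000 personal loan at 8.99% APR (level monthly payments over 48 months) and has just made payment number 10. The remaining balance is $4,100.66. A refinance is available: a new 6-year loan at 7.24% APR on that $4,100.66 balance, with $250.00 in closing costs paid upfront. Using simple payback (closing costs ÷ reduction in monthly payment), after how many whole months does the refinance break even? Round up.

5 months

Current payment = 5,000 × 8.99%/12 / (1 − (1+0.0074917)^−48) = $124.40.
Refinanced payment = 4,100.66 × 0.0060333 / (1 − (1+0.0060333)^−72) = $70.39.
Monthly savings = $124.40 − $70.39 = $54.01.
Break-even = $250.00 / $54.01 = 4.63 → 5 months.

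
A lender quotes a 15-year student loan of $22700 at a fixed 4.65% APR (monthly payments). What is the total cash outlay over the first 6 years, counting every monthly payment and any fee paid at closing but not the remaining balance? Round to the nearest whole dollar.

$12,629

At 4.65% the monthly rate is 0.0038750, so the payment is 22,700 × 0.0038750 / (1 − 1.0038750^−180) = $175.40.
Total outlay = 72 × $175.40 = $12,628.80.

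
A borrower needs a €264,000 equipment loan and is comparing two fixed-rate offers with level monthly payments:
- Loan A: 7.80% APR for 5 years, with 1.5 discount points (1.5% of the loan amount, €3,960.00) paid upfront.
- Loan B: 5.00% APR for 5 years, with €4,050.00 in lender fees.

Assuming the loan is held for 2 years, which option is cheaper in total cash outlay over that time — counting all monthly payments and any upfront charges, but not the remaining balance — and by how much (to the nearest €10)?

Loan A: at 7.80% the monthly rate is 0.0065000, so the payment is 264,000 × 0.0065000 / (1 − 1.0065000^−60) = €5,327.73.
Loan B: at 5.00% the monthly rate is 0.0041667, so the payment is 264,000 × 0.0041667 / (1 − 1.0041667^−60) = €4,982.01.
Over 24 months: Loan A costs 24 × €5,327.73 + €3,960.00 = €131,825.52; Loan B costs 24 × €4,982.01 + €4,050.00 = €123,618.24.
Loan B is cheaper by €131,825.52 − €123,618.24 = €8,207.28.

Loan B by €8,210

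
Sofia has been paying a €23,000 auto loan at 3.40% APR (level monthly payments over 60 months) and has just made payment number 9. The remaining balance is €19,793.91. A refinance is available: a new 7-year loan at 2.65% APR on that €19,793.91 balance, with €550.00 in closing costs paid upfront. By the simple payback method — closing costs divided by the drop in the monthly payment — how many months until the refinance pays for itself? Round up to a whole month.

Current payment = 23,000 × 3.4%/12 / (1 − (1+0.0028333)^−60) = €417.38.
Refinanced payment = 19,793.91 × 0.0022083 / (1 − (1+0.0022083)^−84) = €258.43.
Monthly savings = €417.38 − €258.43 = €158.95.
Break-even = €550.00 / €158.95 = 3.46 → 4 months.

4 months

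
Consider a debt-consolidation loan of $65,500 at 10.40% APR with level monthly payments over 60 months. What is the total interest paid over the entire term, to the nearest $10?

$18,780

At 10.40% the monthly rate is 0.0086667, so the payment is 65,500 × 0.0086667 / (1 − 1.0086667^−60) = $1,404.61.
Total paid = 60 × $1,404.61 = $84,276.60; interest = $84,276.60 − $65,500 = $18,776.60.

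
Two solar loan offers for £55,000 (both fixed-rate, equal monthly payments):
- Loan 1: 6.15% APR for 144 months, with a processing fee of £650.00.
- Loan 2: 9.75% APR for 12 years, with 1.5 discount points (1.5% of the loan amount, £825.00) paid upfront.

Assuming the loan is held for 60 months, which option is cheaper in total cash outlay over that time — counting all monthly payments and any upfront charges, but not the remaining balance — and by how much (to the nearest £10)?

Loan 1 by £6,680

Loan 1: monthly rate = 6.15%/12 = 0.0051250; payment = 55,000 × 0.0051250 / (1 − (1+0.0051250)^−144) = £541.00.
Loan 2: monthly rate = 9.75%/12 = 0.0081250; payment = 55,000 × 0.0081250 / (1 − (1+0.0081250)^−144) = £649.37.
Over 60 months: Loan 1 costs 60 × £541.00 + £650.00 = £33,110.00; Loan 2 costs 60 × £649.37 + £825.00 = £39,787.20.
Loan 1 is cheaper by £39,787.20 − £33,110.00 = £6,677.20.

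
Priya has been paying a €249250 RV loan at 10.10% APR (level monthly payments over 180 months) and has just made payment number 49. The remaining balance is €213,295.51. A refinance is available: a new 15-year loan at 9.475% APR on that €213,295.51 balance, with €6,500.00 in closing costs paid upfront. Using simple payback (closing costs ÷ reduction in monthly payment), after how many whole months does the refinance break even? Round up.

14 months

Current payment = 249,250 × 10.1%/12 / (1 − (1+0.0084167)^−180) = €2,693.72.
Refinanced payment = 213,295.51 × 0.0078958 / (1 − (1+0.0078958)^−180) = €2,224.07.
Monthly savings = €2,693.72 − €2,224.07 = €469.65.
Break-even = €6,500.00 / €469.65 = 13.84 → 14 months.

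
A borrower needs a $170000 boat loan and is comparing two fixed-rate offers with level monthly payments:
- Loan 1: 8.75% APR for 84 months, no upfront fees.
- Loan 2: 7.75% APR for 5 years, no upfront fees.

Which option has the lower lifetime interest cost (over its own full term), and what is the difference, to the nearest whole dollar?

Loan 2 by $22,343

Loan 1: monthly rate = 8.75%/12 = 0.0072917; payment = 170,000 × 0.0072917 / (1 − (1+0.0072917)^−84) = $2,713.62.
Total interest on Loan 1 = 84 × $2,713.62 − $170,000 = $57,944.08.
Loan 2: monthly rate = 7.75%/12 = 0.0064583; payment = 170,000 × 0.0064583 / (1 − (1+0.0064583)^−60) = $3,426.68.
Total interest on Loan 2 = 60 × $3,426.68 − $170,000 = $35,600.80.
Loan 2 is lower by $22,343.28.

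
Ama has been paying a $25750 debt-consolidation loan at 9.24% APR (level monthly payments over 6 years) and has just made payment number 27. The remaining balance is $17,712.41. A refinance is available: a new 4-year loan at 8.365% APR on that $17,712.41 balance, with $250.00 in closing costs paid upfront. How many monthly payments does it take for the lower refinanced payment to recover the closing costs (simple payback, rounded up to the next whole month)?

8 months

Current payment = 25,750 × 9.24%/12 / (1 − (1+0.0077000)^−72) = $467.23.
Refinanced payment = 17,712.41 × 0.0069708 / (1 − (1+0.0069708)^−48) = $435.45.
Monthly savings = $467.23 − $435.45 = $31.78.
Break-even = $250.00 / $31.78 = 7.87 → 8 months.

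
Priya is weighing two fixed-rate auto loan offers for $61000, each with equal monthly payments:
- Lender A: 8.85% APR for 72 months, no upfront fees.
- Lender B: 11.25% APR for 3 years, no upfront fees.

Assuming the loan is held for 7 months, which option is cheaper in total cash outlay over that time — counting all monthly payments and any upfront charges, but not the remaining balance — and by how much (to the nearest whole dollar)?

Lender A by $6,365

Lender A: monthly rate = 8.85%/12 = 0.0073750; payment = 61,000 × 0.0073750 / (1 − (1+0.0073750)^−72) = $1,095.02.
Lender B: at 11.25% the monthly rate is 0.0093750, so the payment is 61,000 × 0.0093750 / (1 − 1.0093750^−36) = $2,004.29.
Over 7 months: Lender A costs 7 × $1,095.02 = $7,665.14; Lender B costs 7 × $2,004.29 = $14,030.03.
Lender A is cheaper by $14,030.03 − $7,665.14 = $6,364.89.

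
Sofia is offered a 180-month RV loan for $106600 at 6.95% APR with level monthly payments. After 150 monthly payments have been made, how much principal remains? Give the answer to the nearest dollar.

With monthly rate i = 6.95%/12 = 0.0057917, the balance after k of n payments is P · [(1+i)^n − (1+i)^k] / [(1+i)^n − 1].
(1+0.0057917)^180 = 2.82778212 and (1+0.0057917)^150 = 2.37796223, so the balance is 106,600 × (2.82778212 − 2.37796223) / (2.82778212 − 1) = $26,234.42.

$26,234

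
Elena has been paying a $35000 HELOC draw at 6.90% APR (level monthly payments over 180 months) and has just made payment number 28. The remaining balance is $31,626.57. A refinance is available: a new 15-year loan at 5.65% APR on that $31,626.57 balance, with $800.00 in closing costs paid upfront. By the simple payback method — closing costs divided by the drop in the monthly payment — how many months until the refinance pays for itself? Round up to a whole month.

Current payment = 35,000 × 6.9%/12 / (1 − (1+0.0057500)^−180) = $312.64.
Refinanced payment = 31,626.57 × 0.0047083 / (1 − (1+0.0047083)^−180) = $260.94.
Monthly savings = $312.64 − $260.94 = $51.70.
Break-even = $800.00 / $51.70 = 15.47 → 16 months.

16 months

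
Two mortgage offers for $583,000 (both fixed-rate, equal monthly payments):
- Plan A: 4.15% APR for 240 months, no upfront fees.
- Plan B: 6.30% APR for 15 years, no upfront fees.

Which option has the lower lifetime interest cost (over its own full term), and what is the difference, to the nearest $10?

Plan A: monthly rate = 4.15%/12 = 0.0034583; payment = 583,000 × 0.0034583 / (1 − (1+0.0034583)^−240) = $3,579.12.
Total interest on Plan A = 240 × $3,579.12 − $583,000 = $275,988.80.
Plan B: at 6.30% the monthly rate is 0.0052500, so the payment is 583,000 × 0.0052500 / (1 − 1.0052500^−180) = $5,014.68.
Total interest on Plan B = 180 × $5,014.68 − $583,000 = $319,642.40.
Plan A is lower by $43,653.60.

Plan A by $43,650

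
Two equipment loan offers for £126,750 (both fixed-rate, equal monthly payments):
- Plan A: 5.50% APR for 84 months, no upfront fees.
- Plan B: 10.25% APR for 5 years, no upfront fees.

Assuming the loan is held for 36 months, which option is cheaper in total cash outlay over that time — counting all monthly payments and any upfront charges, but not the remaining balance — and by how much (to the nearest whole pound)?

Plan A by £31,942

Plan A: at 5.50% the monthly rate is 0.0045833, so the payment is 126,750 × 0.0045833 / (1 − 1.0045833^−84) = £1,821.40.
Plan B: monthly rate = 10.25%/12 = 0.0085417; payment = 126,750 × 0.0085417 / (1 − (1+0.0085417)^−60) = £2,708.68.
Over 36 months: Plan A costs 36 × £1,821.40 = £65,570.40; Plan B costs 36 × £2,708.68 = £97,512.48.
Plan A is cheaper by £97,512.48 − £65,570.40 = £31,942.08.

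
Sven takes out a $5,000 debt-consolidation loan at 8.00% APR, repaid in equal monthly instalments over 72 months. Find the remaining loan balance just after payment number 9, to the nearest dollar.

$4,498

With monthly rate i = 8%/12 = 0.0066667, the balance after k of n payments is P · [(1+i)^n − (1+i)^k] / [(1+i)^n − 1].
(1+0.0066667)^72 = 1.61350217 and (1+0.0066667)^9 = 1.06162514, so the balance is 5,000 × (1.61350217 − 1.06162514) / (1.61350217 − 1) = $4,497.76.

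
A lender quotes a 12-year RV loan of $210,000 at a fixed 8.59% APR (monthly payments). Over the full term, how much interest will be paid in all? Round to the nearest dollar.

$127,195

At 8.59% the monthly rate is 0.0071583, so the payment is 210,000 × 0.0071583 / (1 − 1.0071583^−144) = $2,341.63.
Total paid = 144 × $2,341.63 = $337,194.72; interest = $337,194.72 − $210,000 = $127,194.72.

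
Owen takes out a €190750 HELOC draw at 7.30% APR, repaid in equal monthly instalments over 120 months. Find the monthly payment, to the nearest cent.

Monthly rate = 7.3%/12 = 0.0060833; payment = 190,750 × 0.0060833 / (1 − (1+0.0060833)^−120) = €2,244.37.

€2,244.37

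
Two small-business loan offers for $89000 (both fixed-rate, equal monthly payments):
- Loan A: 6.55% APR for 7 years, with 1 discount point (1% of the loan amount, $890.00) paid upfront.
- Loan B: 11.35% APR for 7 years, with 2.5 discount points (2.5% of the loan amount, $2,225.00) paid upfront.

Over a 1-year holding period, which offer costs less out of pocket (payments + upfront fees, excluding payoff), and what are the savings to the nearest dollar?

Loan A: at 6.55% the monthly rate is 0.0054583, so the payment is 89,000 × 0.0054583 / (1 − 1.0054583^−84) = $1,323.76.
Loan B: at 11.35% the monthly rate is 0.0094583, so the payment is 89,000 × 0.0094583 / (1 − 1.0094583^−84) = $1,540.32.
Over 12 months: Loan A costs 12 × $1,323.76 + $890.00 = $16,775.12; Loan B costs 12 × $1,540.32 + $2,225.00 = $20,708.84.
Loan A is cheaper by $20,708.84 − $16,775.12 = $3,933.72.

Loan A by $3,934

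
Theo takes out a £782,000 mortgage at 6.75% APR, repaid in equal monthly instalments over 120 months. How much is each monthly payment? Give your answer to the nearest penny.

£8,979.25

Monthly rate = 6.75%/12 = 0.0056250; payment = 782,000 × 0.0056250 / (1 − (1+0.0056250)^−120) = £8,979.25.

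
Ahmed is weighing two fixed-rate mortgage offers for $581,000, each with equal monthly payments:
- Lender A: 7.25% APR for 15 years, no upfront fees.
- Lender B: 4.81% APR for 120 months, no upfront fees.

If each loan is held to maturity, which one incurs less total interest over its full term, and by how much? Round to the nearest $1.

Lender A: monthly rate = 7.25%/12 = 0.0060417; payment = 581,000 × 0.0060417 / (1 − (1+0.0060417)^−180) = $5,303.73.
Total interest on Lender A = 180 × $5,303.73 − $581,000 = $373,671.40.
Lender B: at 4.81% the monthly rate is 0.0040083, so the payment is 581,000 × 0.0040083 / (1 − 1.0040083^−120) = $6,108.59.
Total interest on Lender B = 120 × $6,108.59 − $581,000 = $152,030.80.
Lender B is lower by $221,640.60.

Lender B by $221,641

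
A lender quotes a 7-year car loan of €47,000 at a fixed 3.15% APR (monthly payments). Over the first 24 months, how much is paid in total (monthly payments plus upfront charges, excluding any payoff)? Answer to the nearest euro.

€14,981

Monthly rate = 3.15%/12 = 0.0026250; payment = 47,000 × 0.0026250 / (1 − (1+0.0026250)^−84) = €624.21.
Total outlay = 24 × €624.21 = €14,981.04.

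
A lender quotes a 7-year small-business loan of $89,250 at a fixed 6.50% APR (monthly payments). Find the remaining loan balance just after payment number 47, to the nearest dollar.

$44,327

With monthly rate i = 6.5%/12 = 0.0054167, the balance after k of n payments is P · [(1+i)^n − (1+i)^k] / [(1+i)^n − 1].
(1+0.0054167)^84 = 1.57423925 and (1+0.0054167)^47 = 1.28903815, so the balance is 89,250 × (1.57423925 − 1.28903815) / (1.57423925 − 1) = $44,326.82.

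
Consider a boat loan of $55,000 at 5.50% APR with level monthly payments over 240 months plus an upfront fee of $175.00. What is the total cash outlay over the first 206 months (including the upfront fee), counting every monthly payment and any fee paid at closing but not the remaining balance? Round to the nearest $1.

Monthly rate = 5.5%/12 = 0.0045833; payment = 55,000 × 0.0045833 / (1 − (1+0.0045833)^−240) = $378.34.
Total outlay = 206 × $378.34 + $175.00 = $78,113.04.

$78,113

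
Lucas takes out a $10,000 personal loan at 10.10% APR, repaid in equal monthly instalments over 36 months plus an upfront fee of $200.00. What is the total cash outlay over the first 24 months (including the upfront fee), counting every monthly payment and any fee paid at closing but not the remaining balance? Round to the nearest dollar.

Monthly rate = 10.1%/12 = 0.0084167; payment = 10,000 × 0.0084167 / (1 − (1+0.0084167)^−36) = $323.14.
Total outlay = 24 × $323.14 + $200.00 = $7,955.36.

$7,955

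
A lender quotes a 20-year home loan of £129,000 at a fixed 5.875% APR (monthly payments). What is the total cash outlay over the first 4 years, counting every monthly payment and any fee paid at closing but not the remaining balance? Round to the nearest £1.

Monthly rate = 5.875%/12 = 0.0048958; payment = 129,000 × 0.0048958 / (1 − (1+0.0048958)^−240) = £914.92.
Total outlay = 48 × £914.92 = £43,916.16.

£43,916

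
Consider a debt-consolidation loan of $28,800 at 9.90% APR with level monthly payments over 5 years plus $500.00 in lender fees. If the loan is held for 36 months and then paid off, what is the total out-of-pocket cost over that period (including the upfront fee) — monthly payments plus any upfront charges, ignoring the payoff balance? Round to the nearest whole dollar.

$22,478

Monthly rate = 9.9%/12 = 0.0082500; payment = 28,800 × 0.0082500 / (1 − (1+0.0082500)^−60) = $610.50.
Total outlay = 36 × $610.50 + $500.00 = $22,478.00.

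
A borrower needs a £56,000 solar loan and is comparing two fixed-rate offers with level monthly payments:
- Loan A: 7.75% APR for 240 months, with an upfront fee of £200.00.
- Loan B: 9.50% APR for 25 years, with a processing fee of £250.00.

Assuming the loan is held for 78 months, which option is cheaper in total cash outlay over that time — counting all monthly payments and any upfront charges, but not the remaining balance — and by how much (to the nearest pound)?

Loan A by £2,354

Loan A: at 7.75% the monthly rate is 0.0064583, so the payment is 56,000 × 0.0064583 / (1 − 1.0064583^−240) = £459.73.
Loan B: at 9.50% the monthly rate is 0.0079167, so the payment is 56,000 × 0.0079167 / (1 − 1.0079167^−300) = £489.27.
Over 78 months: Loan A costs 78 × £459.73 + £200.00 = £36,058.94; Loan B costs 78 × £489.27 + £250.00 = £38,413.06.
Loan A is cheaper by £38,413.06 − £36,058.94 = £2,354.12.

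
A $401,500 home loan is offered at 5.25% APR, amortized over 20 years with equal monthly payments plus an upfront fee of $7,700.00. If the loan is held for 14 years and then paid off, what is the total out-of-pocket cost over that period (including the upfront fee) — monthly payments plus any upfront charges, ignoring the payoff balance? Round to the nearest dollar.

$462,221

At 5.25% the monthly rate is 0.0043750, so the payment is 401,500 × 0.0043750 / (1 − 1.0043750^−240) = $2,705.48.
Total outlay = 168 × $2,705.48 + $7,700.00 = $462,220.64.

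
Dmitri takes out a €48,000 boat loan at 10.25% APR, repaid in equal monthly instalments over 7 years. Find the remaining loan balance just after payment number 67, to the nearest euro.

With monthly rate i = 10.25%/12 = 0.0085417, the balance after k of n payments is P · [(1+i)^n − (1+i)^k] / [(1+i)^n − 1].
(1+0.0085417)^84 = 2.04306885 and (1+0.0085417)^67 = 1.76802187, so the balance is 48,000 × (2.04306885 − 1.76802187) / (2.04306885 − 1) = €12,657.13.

€12,657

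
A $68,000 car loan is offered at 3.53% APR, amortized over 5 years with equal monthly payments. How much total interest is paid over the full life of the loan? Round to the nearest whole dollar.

$6,277

Monthly rate = 3.53%/12 = 0.0029417; payment = 68,000 × 0.0029417 / (1 − (1+0.0029417)^−60) = $1,237.95.
Total paid = 60 × $1,237.95 = $74,277.00; interest = $74,277.00 − $68,000 = $6,277.00.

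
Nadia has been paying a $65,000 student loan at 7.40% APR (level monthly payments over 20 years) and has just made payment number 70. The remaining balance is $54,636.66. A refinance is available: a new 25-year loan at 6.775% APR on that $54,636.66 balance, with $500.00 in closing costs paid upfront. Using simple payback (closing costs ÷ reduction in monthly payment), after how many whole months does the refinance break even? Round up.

Current payment = 65,000 × 7.4%/12 / (1 − (1+0.0061667)^−240) = $519.67.
Refinanced payment = 54,636.66 × 0.0056458 / (1 − (1+0.0056458)^−300) = $378.35.
Monthly savings = $519.67 − $378.35 = $141.32.
Break-even = $500.00 / $141.32 = 3.54 → 4 months.

4 months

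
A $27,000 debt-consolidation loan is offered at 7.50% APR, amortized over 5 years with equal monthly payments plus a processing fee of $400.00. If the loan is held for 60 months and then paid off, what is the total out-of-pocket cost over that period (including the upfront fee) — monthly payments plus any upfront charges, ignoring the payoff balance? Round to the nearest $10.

Monthly rate = 7.5%/12 = 0.0062500; payment = 27,000 × 0.0062500 / (1 − (1+0.0062500)^−60) = $541.02.
Total outlay = 60 × $541.02 + $400.00 = $32,861.20.

$32,860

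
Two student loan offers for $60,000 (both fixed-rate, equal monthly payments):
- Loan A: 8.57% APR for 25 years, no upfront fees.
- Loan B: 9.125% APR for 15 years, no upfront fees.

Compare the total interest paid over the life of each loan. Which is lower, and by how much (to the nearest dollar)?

Loan A: monthly rate = 8.57%/12 = 0.0071417; payment = 60,000 × 0.0071417 / (1 − (1+0.0071417)^−300) = $485.97.
Total interest on Loan A = 300 × $485.97 − $60,000 = $85,791.00.
Loan B: at 9.125% the monthly rate is 0.0076042, so the payment is 60,000 × 0.0076042 / (1 − 1.0076042^−180) = $613.03.
Total interest on Loan B = 180 × $613.03 − $60,000 = $50,345.40.
Loan B is lower by $35,445.60.

Loan B by $35,446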